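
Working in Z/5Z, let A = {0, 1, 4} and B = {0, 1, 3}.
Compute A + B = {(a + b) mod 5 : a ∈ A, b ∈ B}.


Work in Z/5Z: reduce every sum a + b modulo 5.
Enumerate all 9 pairs:
a = 0: 0+0=0, 0+1=1, 0+3=3
a = 1: 1+0=1, 1+1=2, 1+3=4
a = 4: 4+0=4, 4+1=0, 4+3=2
Distinct residues collected: {0, 1, 2, 3, 4}
|A + B| = 5 (out of 5 total residues).

A + B = {0, 1, 2, 3, 4}


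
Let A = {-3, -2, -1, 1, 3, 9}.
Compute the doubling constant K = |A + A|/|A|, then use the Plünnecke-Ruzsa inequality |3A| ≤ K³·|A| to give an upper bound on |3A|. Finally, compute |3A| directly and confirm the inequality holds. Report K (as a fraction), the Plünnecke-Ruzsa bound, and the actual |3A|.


|A| = 6.
Step 1: Compute A + A by enumerating all 36 pairs.
A + A = {-6, -5, -4, -3, -2, -1, 0, 1, 2, 4, 6, 7, 8, 10, 12, 18}, so |A + A| = 16.
Step 2: Doubling constant K = |A + A|/|A| = 16/6 = 16/6 ≈ 2.6667.
Step 3: Plünnecke-Ruzsa gives |3A| ≤ K³·|A| = (2.6667)³ · 6 ≈ 113.7778.
Step 4: Compute 3A = A + A + A directly by enumerating all triples (a,b,c) ∈ A³; |3A| = 28.
Step 5: Check 28 ≤ 113.7778? Yes ✓.

K = 16/6, Plünnecke-Ruzsa bound K³|A| ≈ 113.7778, |3A| = 28, inequality holds.


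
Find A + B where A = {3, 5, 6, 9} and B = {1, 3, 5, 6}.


A + B = {a + b : a ∈ A, b ∈ B}.
Enumerate all |A|·|B| = 4·4 = 16 pairs (a, b) and collect distinct sums.
a = 3: 3+1=4, 3+3=6, 3+5=8, 3+6=9
a = 5: 5+1=6, 5+3=8, 5+5=10, 5+6=11
a = 6: 6+1=7, 6+3=9, 6+5=11, 6+6=12
a = 9: 9+1=10, 9+3=12, 9+5=14, 9+6=15
Collecting distinct sums: A + B = {4, 6, 7, 8, 9, 10, 11, 12, 14, 15}
|A + B| = 10

A + B = {4, 6, 7, 8, 9, 10, 11, 12, 14, 15}


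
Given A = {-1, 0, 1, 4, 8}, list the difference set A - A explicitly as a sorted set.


A - A = {a - a' : a, a' ∈ A}.
Compute a - a' for each ordered pair (a, a'):
a = -1: -1--1=0, -1-0=-1, -1-1=-2, -1-4=-5, -1-8=-9
a = 0: 0--1=1, 0-0=0, 0-1=-1, 0-4=-4, 0-8=-8
a = 1: 1--1=2, 1-0=1, 1-1=0, 1-4=-3, 1-8=-7
a = 4: 4--1=5, 4-0=4, 4-1=3, 4-4=0, 4-8=-4
a = 8: 8--1=9, 8-0=8, 8-1=7, 8-4=4, 8-8=0
Collecting distinct values (and noting 0 appears from a-a):
A - A = {-9, -8, -7, -5, -4, -3, -2, -1, 0, 1, 2, 3, 4, 5, 7, 8, 9}
|A - A| = 17

A - A = {-9, -8, -7, -5, -4, -3, -2, -1, 0, 1, 2, 3, 4, 5, 7, 8, 9}


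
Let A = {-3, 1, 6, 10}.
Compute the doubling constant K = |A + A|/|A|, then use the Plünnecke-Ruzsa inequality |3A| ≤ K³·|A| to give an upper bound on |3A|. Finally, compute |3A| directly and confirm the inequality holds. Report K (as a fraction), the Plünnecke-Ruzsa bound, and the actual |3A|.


|A| = 4.
Step 1: Compute A + A by enumerating all 16 pairs.
A + A = {-6, -2, 2, 3, 7, 11, 12, 16, 20}, so |A + A| = 9.
Step 2: Doubling constant K = |A + A|/|A| = 9/4 = 9/4 ≈ 2.2500.
Step 3: Plünnecke-Ruzsa gives |3A| ≤ K³·|A| = (2.2500)³ · 4 ≈ 45.5625.
Step 4: Compute 3A = A + A + A directly by enumerating all triples (a,b,c) ∈ A³; |3A| = 16.
Step 5: Check 16 ≤ 45.5625? Yes ✓.

K = 9/4, Plünnecke-Ruzsa bound K³|A| ≈ 45.5625, |3A| = 16, inequality holds.


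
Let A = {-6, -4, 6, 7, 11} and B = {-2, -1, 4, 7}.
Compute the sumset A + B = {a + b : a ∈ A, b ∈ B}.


A + B = {a + b : a ∈ A, b ∈ B}.
Enumerate all |A|·|B| = 5·4 = 20 pairs (a, b) and collect distinct sums.
a = -6: -6+-2=-8, -6+-1=-7, -6+4=-2, -6+7=1
a = -4: -4+-2=-6, -4+-1=-5, -4+4=0, -4+7=3
a = 6: 6+-2=4, 6+-1=5, 6+4=10, 6+7=13
a = 7: 7+-2=5, 7+-1=6, 7+4=11, 7+7=14
a = 11: 11+-2=9, 11+-1=10, 11+4=15, 11+7=18
Collecting distinct sums: A + B = {-8, -7, -6, -5, -2, 0, 1, 3, 4, 5, 6, 9, 10, 11, 13, 14, 15, 18}
|A + B| = 18

A + B = {-8, -7, -6, -5, -2, 0, 1, 3, 4, 5, 6, 9, 10, 11, 13, 14, 15, 18}


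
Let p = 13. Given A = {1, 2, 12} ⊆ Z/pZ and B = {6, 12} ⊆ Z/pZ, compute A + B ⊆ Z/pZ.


Work in Z/13Z: reduce every sum a + b modulo 13.
Enumerate all 6 pairs:
a = 1: 1+6=7, 1+12=0
a = 2: 2+6=8, 2+12=1
a = 12: 12+6=5, 12+12=11
Distinct residues collected: {0, 1, 5, 7, 8, 11}
|A + B| = 6 (out of 13 total residues).

A + B = {0, 1, 5, 7, 8, 11}


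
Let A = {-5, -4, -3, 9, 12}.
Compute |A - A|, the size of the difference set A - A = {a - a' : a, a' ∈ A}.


A - A = {a - a' : a, a' ∈ A}; |A| = 5.
Bounds: 2|A|-1 ≤ |A - A| ≤ |A|² - |A| + 1, i.e. 9 ≤ |A - A| ≤ 21.
Note: 0 ∈ A - A always (from a - a). The set is symmetric: if d ∈ A - A then -d ∈ A - A.
Enumerate nonzero differences d = a - a' with a > a' (then include -d):
Positive differences: {1, 2, 3, 12, 13, 14, 15, 16, 17}
Full difference set: {0} ∪ (positive diffs) ∪ (negative diffs).
|A - A| = 1 + 2·9 = 19 (matches direct enumeration: 19).

|A - A| = 19


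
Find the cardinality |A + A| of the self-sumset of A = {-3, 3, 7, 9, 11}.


A + A = {a + a' : a, a' ∈ A}; |A| = 5.
General bounds: 2|A| - 1 ≤ |A + A| ≤ |A|(|A|+1)/2, i.e. 9 ≤ |A + A| ≤ 15.
Lower bound 2|A|-1 is attained iff A is an arithmetic progression.
Enumerate sums a + a' for a ≤ a' (symmetric, so this suffices):
a = -3: -3+-3=-6, -3+3=0, -3+7=4, -3+9=6, -3+11=8
a = 3: 3+3=6, 3+7=10, 3+9=12, 3+11=14
a = 7: 7+7=14, 7+9=16, 7+11=18
a = 9: 9+9=18, 9+11=20
a = 11: 11+11=22
Distinct sums: {-6, 0, 4, 6, 8, 10, 12, 14, 16, 18, 20, 22}
|A + A| = 12

|A + A| = 12


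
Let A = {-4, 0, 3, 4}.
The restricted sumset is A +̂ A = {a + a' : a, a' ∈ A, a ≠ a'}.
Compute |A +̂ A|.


Restricted sumset: A +̂ A = {a + a' : a ∈ A, a' ∈ A, a ≠ a'}.
Equivalently, take A + A and drop any sum 2a that is achievable ONLY as a + a for a ∈ A (i.e. sums representable only with equal summands).
Enumerate pairs (a, a') with a < a' (symmetric, so each unordered pair gives one sum; this covers all a ≠ a'):
  -4 + 0 = -4
  -4 + 3 = -1
  -4 + 4 = 0
  0 + 3 = 3
  0 + 4 = 4
  3 + 4 = 7
Collected distinct sums: {-4, -1, 0, 3, 4, 7}
|A +̂ A| = 6
(Reference bound: |A +̂ A| ≥ 2|A| - 3 for |A| ≥ 2, with |A| = 4 giving ≥ 5.)

|A +̂ A| = 6


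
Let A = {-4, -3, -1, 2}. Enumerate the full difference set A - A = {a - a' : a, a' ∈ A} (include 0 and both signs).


A - A = {a - a' : a, a' ∈ A}.
Compute a - a' for each ordered pair (a, a'):
a = -4: -4--4=0, -4--3=-1, -4--1=-3, -4-2=-6
a = -3: -3--4=1, -3--3=0, -3--1=-2, -3-2=-5
a = -1: -1--4=3, -1--3=2, -1--1=0, -1-2=-3
a = 2: 2--4=6, 2--3=5, 2--1=3, 2-2=0
Collecting distinct values (and noting 0 appears from a-a):
A - A = {-6, -5, -3, -2, -1, 0, 1, 2, 3, 5, 6}
|A - A| = 11

A - A = {-6, -5, -3, -2, -1, 0, 1, 2, 3, 5, 6}


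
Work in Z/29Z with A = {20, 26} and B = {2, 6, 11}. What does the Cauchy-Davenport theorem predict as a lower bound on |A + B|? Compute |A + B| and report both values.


Cauchy-Davenport: |A + B| ≥ min(p, |A| + |B| - 1) for A, B nonempty in Z/pZ.
|A| = 2, |B| = 3, p = 29.
CD lower bound = min(29, 2 + 3 - 1) = min(29, 4) = 4.
Compute A + B mod 29 directly:
a = 20: 20+2=22, 20+6=26, 20+11=2
a = 26: 26+2=28, 26+6=3, 26+11=8
A + B = {2, 3, 8, 22, 26, 28}, so |A + B| = 6.
Verify: 6 ≥ 4? Yes ✓.

CD lower bound = 4, actual |A + B| = 6.


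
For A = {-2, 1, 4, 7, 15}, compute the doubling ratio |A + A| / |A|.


|A| = 5.
Compute A + A by enumerating all 25 pairs.
A + A = {-4, -1, 2, 5, 8, 11, 13, 14, 16, 19, 22, 30}, so |A + A| = 12.
K = |A + A| / |A| = 12/5 (already in lowest terms) ≈ 2.4000.
Reference: AP of size 5 gives K = 9/5 ≈ 1.8000; a fully generic set of size 5 gives K ≈ 3.0000.

|A| = 5, |A + A| = 12, K = 12/5.


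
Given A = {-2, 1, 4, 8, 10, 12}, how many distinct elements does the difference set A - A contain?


A - A = {a - a' : a, a' ∈ A}; |A| = 6.
Bounds: 2|A|-1 ≤ |A - A| ≤ |A|² - |A| + 1, i.e. 11 ≤ |A - A| ≤ 31.
Note: 0 ∈ A - A always (from a - a). The set is symmetric: if d ∈ A - A then -d ∈ A - A.
Enumerate nonzero differences d = a - a' with a > a' (then include -d):
Positive differences: {2, 3, 4, 6, 7, 8, 9, 10, 11, 12, 14}
Full difference set: {0} ∪ (positive diffs) ∪ (negative diffs).
|A - A| = 1 + 2·11 = 23 (matches direct enumeration: 23).

|A - A| = 23


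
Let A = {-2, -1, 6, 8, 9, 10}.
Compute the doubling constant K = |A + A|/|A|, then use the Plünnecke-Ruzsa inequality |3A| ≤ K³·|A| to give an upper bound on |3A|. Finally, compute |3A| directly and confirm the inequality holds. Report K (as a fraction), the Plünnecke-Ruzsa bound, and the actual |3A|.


|A| = 6.
Step 1: Compute A + A by enumerating all 36 pairs.
A + A = {-4, -3, -2, 4, 5, 6, 7, 8, 9, 12, 14, 15, 16, 17, 18, 19, 20}, so |A + A| = 17.
Step 2: Doubling constant K = |A + A|/|A| = 17/6 = 17/6 ≈ 2.8333.
Step 3: Plünnecke-Ruzsa gives |3A| ≤ K³·|A| = (2.8333)³ · 6 ≈ 136.4722.
Step 4: Compute 3A = A + A + A directly by enumerating all triples (a,b,c) ∈ A³; |3A| = 32.
Step 5: Check 32 ≤ 136.4722? Yes ✓.

K = 17/6, Plünnecke-Ruzsa bound K³|A| ≈ 136.4722, |3A| = 32, inequality holds.


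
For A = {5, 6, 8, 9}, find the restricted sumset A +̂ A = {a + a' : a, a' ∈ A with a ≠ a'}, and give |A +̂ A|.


Restricted sumset: A +̂ A = {a + a' : a ∈ A, a' ∈ A, a ≠ a'}.
Equivalently, take A + A and drop any sum 2a that is achievable ONLY as a + a for a ∈ A (i.e. sums representable only with equal summands).
Enumerate pairs (a, a') with a < a' (symmetric, so each unordered pair gives one sum; this covers all a ≠ a'):
  5 + 6 = 11
  5 + 8 = 13
  5 + 9 = 14
  6 + 8 = 14
  6 + 9 = 15
  8 + 9 = 17
Collected distinct sums: {11, 13, 14, 15, 17}
|A +̂ A| = 5
(Reference bound: |A +̂ A| ≥ 2|A| - 3 for |A| ≥ 2, with |A| = 4 giving ≥ 5.)

|A +̂ A| = 5


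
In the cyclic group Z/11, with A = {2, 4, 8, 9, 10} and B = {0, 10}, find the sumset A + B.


Work in Z/11Z: reduce every sum a + b modulo 11.
Enumerate all 10 pairs:
a = 2: 2+0=2, 2+10=1
a = 4: 4+0=4, 4+10=3
a = 8: 8+0=8, 8+10=7
a = 9: 9+0=9, 9+10=8
a = 10: 10+0=10, 10+10=9
Distinct residues collected: {1, 2, 3, 4, 7, 8, 9, 10}
|A + B| = 8 (out of 11 total residues).

A + B = {1, 2, 3, 4, 7, 8, 9, 10}


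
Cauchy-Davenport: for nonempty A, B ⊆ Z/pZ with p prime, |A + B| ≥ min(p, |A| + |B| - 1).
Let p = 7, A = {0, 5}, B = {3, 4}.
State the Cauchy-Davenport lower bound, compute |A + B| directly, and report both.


Cauchy-Davenport: |A + B| ≥ min(p, |A| + |B| - 1) for A, B nonempty in Z/pZ.
|A| = 2, |B| = 2, p = 7.
CD lower bound = min(7, 2 + 2 - 1) = min(7, 3) = 3.
Compute A + B mod 7 directly:
a = 0: 0+3=3, 0+4=4
a = 5: 5+3=1, 5+4=2
A + B = {1, 2, 3, 4}, so |A + B| = 4.
Verify: 4 ≥ 3? Yes ✓.

CD lower bound = 3, actual |A + B| = 4.


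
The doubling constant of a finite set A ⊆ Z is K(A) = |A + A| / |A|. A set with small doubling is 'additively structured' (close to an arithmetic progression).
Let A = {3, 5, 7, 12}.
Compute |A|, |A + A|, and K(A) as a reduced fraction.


|A| = 4.
Compute A + A by enumerating all 16 pairs.
A + A = {6, 8, 10, 12, 14, 15, 17, 19, 24}, so |A + A| = 9.
K = |A + A| / |A| = 9/4 (already in lowest terms) ≈ 2.2500.
Reference: AP of size 4 gives K = 7/4 ≈ 1.7500; a fully generic set of size 4 gives K ≈ 2.5000.

|A| = 4, |A + A| = 9, K = 9/4.


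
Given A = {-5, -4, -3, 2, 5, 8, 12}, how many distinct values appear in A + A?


A + A = {a + a' : a, a' ∈ A}; |A| = 7.
General bounds: 2|A| - 1 ≤ |A + A| ≤ |A|(|A|+1)/2, i.e. 13 ≤ |A + A| ≤ 28.
Lower bound 2|A|-1 is attained iff A is an arithmetic progression.
Enumerate sums a + a' for a ≤ a' (symmetric, so this suffices):
a = -5: -5+-5=-10, -5+-4=-9, -5+-3=-8, -5+2=-3, -5+5=0, -5+8=3, -5+12=7
a = -4: -4+-4=-8, -4+-3=-7, -4+2=-2, -4+5=1, -4+8=4, -4+12=8
a = -3: -3+-3=-6, -3+2=-1, -3+5=2, -3+8=5, -3+12=9
a = 2: 2+2=4, 2+5=7, 2+8=10, 2+12=14
a = 5: 5+5=10, 5+8=13, 5+12=17
a = 8: 8+8=16, 8+12=20
a = 12: 12+12=24
Distinct sums: {-10, -9, -8, -7, -6, -3, -2, -1, 0, 1, 2, 3, 4, 5, 7, 8, 9, 10, 13, 14, 16, 17, 20, 24}
|A + A| = 24

|A + A| = 24


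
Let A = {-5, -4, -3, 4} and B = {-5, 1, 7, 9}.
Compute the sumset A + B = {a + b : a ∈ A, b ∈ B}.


A + B = {a + b : a ∈ A, b ∈ B}.
Enumerate all |A|·|B| = 4·4 = 16 pairs (a, b) and collect distinct sums.
a = -5: -5+-5=-10, -5+1=-4, -5+7=2, -5+9=4
a = -4: -4+-5=-9, -4+1=-3, -4+7=3, -4+9=5
a = -3: -3+-5=-8, -3+1=-2, -3+7=4, -3+9=6
a = 4: 4+-5=-1, 4+1=5, 4+7=11, 4+9=13
Collecting distinct sums: A + B = {-10, -9, -8, -4, -3, -2, -1, 2, 3, 4, 5, 6, 11, 13}
|A + B| = 14

A + B = {-10, -9, -8, -4, -3, -2, -1, 2, 3, 4, 5, 6, 11, 13}


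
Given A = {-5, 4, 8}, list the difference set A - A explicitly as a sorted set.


A - A = {a - a' : a, a' ∈ A}.
Compute a - a' for each ordered pair (a, a'):
a = -5: -5--5=0, -5-4=-9, -5-8=-13
a = 4: 4--5=9, 4-4=0, 4-8=-4
a = 8: 8--5=13, 8-4=4, 8-8=0
Collecting distinct values (and noting 0 appears from a-a):
A - A = {-13, -9, -4, 0, 4, 9, 13}
|A - A| = 7

A - A = {-13, -9, -4, 0, 4, 9, 13}


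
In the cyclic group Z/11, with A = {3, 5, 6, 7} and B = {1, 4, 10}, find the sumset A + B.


Work in Z/11Z: reduce every sum a + b modulo 11.
Enumerate all 12 pairs:
a = 3: 3+1=4, 3+4=7, 3+10=2
a = 5: 5+1=6, 5+4=9, 5+10=4
a = 6: 6+1=7, 6+4=10, 6+10=5
a = 7: 7+1=8, 7+4=0, 7+10=6
Distinct residues collected: {0, 2, 4, 5, 6, 7, 8, 9, 10}
|A + B| = 9 (out of 11 total residues).

A + B = {0, 2, 4, 5, 6, 7, 8, 9, 10}


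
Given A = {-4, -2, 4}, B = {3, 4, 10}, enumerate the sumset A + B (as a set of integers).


A + B = {a + b : a ∈ A, b ∈ B}.
Enumerate all |A|·|B| = 3·3 = 9 pairs (a, b) and collect distinct sums.
a = -4: -4+3=-1, -4+4=0, -4+10=6
a = -2: -2+3=1, -2+4=2, -2+10=8
a = 4: 4+3=7, 4+4=8, 4+10=14
Collecting distinct sums: A + B = {-1, 0, 1, 2, 6, 7, 8, 14}
|A + B| = 8

A + B = {-1, 0, 1, 2, 6, 7, 8, 14}


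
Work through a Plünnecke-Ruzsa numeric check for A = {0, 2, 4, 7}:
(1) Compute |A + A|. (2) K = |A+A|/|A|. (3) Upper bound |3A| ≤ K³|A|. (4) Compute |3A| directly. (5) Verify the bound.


|A| = 4.
Step 1: Compute A + A by enumerating all 16 pairs.
A + A = {0, 2, 4, 6, 7, 8, 9, 11, 14}, so |A + A| = 9.
Step 2: Doubling constant K = |A + A|/|A| = 9/4 = 9/4 ≈ 2.2500.
Step 3: Plünnecke-Ruzsa gives |3A| ≤ K³·|A| = (2.2500)³ · 4 ≈ 45.5625.
Step 4: Compute 3A = A + A + A directly by enumerating all triples (a,b,c) ∈ A³; |3A| = 16.
Step 5: Check 16 ≤ 45.5625? Yes ✓.

K = 9/4, Plünnecke-Ruzsa bound K³|A| ≈ 45.5625, |3A| = 16, inequality holds.


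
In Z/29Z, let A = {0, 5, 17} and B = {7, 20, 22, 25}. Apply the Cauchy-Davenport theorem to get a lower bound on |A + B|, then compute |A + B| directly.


Cauchy-Davenport: |A + B| ≥ min(p, |A| + |B| - 1) for A, B nonempty in Z/pZ.
|A| = 3, |B| = 4, p = 29.
CD lower bound = min(29, 3 + 4 - 1) = min(29, 6) = 6.
Compute A + B mod 29 directly:
a = 0: 0+7=7, 0+20=20, 0+22=22, 0+25=25
a = 5: 5+7=12, 5+20=25, 5+22=27, 5+25=1
a = 17: 17+7=24, 17+20=8, 17+22=10, 17+25=13
A + B = {1, 7, 8, 10, 12, 13, 20, 22, 24, 25, 27}, so |A + B| = 11.
Verify: 11 ≥ 6? Yes ✓.

CD lower bound = 6, actual |A + B| = 11.


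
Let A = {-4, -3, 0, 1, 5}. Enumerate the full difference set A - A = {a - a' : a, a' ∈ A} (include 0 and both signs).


A - A = {a - a' : a, a' ∈ A}.
Compute a - a' for each ordered pair (a, a'):
a = -4: -4--4=0, -4--3=-1, -4-0=-4, -4-1=-5, -4-5=-9
a = -3: -3--4=1, -3--3=0, -3-0=-3, -3-1=-4, -3-5=-8
a = 0: 0--4=4, 0--3=3, 0-0=0, 0-1=-1, 0-5=-5
a = 1: 1--4=5, 1--3=4, 1-0=1, 1-1=0, 1-5=-4
a = 5: 5--4=9, 5--3=8, 5-0=5, 5-1=4, 5-5=0
Collecting distinct values (and noting 0 appears from a-a):
A - A = {-9, -8, -5, -4, -3, -1, 0, 1, 3, 4, 5, 8, 9}
|A - A| = 13

A - A = {-9, -8, -5, -4, -3, -1, 0, 1, 3, 4, 5, 8, 9}


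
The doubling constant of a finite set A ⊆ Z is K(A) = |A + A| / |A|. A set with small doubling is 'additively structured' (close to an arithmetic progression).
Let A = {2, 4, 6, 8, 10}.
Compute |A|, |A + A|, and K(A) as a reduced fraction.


|A| = 5.
Compute A + A by enumerating all 25 pairs.
A + A = {4, 6, 8, 10, 12, 14, 16, 18, 20}, so |A + A| = 9.
K = |A + A| / |A| = 9/5 (already in lowest terms) ≈ 1.8000.
Reference: AP of size 5 gives K = 9/5 ≈ 1.8000; a fully generic set of size 5 gives K ≈ 3.0000.

|A| = 5, |A + A| = 9, K = 9/5.


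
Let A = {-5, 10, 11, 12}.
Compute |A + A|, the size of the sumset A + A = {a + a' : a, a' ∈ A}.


A + A = {a + a' : a, a' ∈ A}; |A| = 4.
General bounds: 2|A| - 1 ≤ |A + A| ≤ |A|(|A|+1)/2, i.e. 7 ≤ |A + A| ≤ 10.
Lower bound 2|A|-1 is attained iff A is an arithmetic progression.
Enumerate sums a + a' for a ≤ a' (symmetric, so this suffices):
a = -5: -5+-5=-10, -5+10=5, -5+11=6, -5+12=7
a = 10: 10+10=20, 10+11=21, 10+12=22
a = 11: 11+11=22, 11+12=23
a = 12: 12+12=24
Distinct sums: {-10, 5, 6, 7, 20, 21, 22, 23, 24}
|A + A| = 9

|A + A| = 9


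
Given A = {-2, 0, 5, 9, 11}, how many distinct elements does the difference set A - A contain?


A - A = {a - a' : a, a' ∈ A}; |A| = 5.
Bounds: 2|A|-1 ≤ |A - A| ≤ |A|² - |A| + 1, i.e. 9 ≤ |A - A| ≤ 21.
Note: 0 ∈ A - A always (from a - a). The set is symmetric: if d ∈ A - A then -d ∈ A - A.
Enumerate nonzero differences d = a - a' with a > a' (then include -d):
Positive differences: {2, 4, 5, 6, 7, 9, 11, 13}
Full difference set: {0} ∪ (positive diffs) ∪ (negative diffs).
|A - A| = 1 + 2·8 = 17 (matches direct enumeration: 17).

|A - A| = 17


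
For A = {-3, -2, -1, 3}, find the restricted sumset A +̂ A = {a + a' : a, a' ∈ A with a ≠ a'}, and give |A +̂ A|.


Restricted sumset: A +̂ A = {a + a' : a ∈ A, a' ∈ A, a ≠ a'}.
Equivalently, take A + A and drop any sum 2a that is achievable ONLY as a + a for a ∈ A (i.e. sums representable only with equal summands).
Enumerate pairs (a, a') with a < a' (symmetric, so each unordered pair gives one sum; this covers all a ≠ a'):
  -3 + -2 = -5
  -3 + -1 = -4
  -3 + 3 = 0
  -2 + -1 = -3
  -2 + 3 = 1
  -1 + 3 = 2
Collected distinct sums: {-5, -4, -3, 0, 1, 2}
|A +̂ A| = 6
(Reference bound: |A +̂ A| ≥ 2|A| - 3 for |A| ≥ 2, with |A| = 4 giving ≥ 5.)

|A +̂ A| = 6


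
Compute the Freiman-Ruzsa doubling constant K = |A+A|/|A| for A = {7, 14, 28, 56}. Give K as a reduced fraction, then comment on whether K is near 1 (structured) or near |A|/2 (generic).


|A| = 4.
Compute A + A by enumerating all 16 pairs.
A + A = {14, 21, 28, 35, 42, 56, 63, 70, 84, 112}, so |A + A| = 10.
K = |A + A| / |A| = 10/4 = 5/2 ≈ 2.5000.
Reference: AP of size 4 gives K = 7/4 ≈ 1.7500; a fully generic set of size 4 gives K ≈ 2.5000.

|A| = 4, |A + A| = 10, K = 10/4 = 5/2.


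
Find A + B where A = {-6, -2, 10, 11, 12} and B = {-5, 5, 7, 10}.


A + B = {a + b : a ∈ A, b ∈ B}.
Enumerate all |A|·|B| = 5·4 = 20 pairs (a, b) and collect distinct sums.
a = -6: -6+-5=-11, -6+5=-1, -6+7=1, -6+10=4
a = -2: -2+-5=-7, -2+5=3, -2+7=5, -2+10=8
a = 10: 10+-5=5, 10+5=15, 10+7=17, 10+10=20
a = 11: 11+-5=6, 11+5=16, 11+7=18, 11+10=21
a = 12: 12+-5=7, 12+5=17, 12+7=19, 12+10=22
Collecting distinct sums: A + B = {-11, -7, -1, 1, 3, 4, 5, 6, 7, 8, 15, 16, 17, 18, 19, 20, 21, 22}
|A + B| = 18

A + B = {-11, -7, -1, 1, 3, 4, 5, 6, 7, 8, 15, 16, 17, 18, 19, 20, 21, 22}


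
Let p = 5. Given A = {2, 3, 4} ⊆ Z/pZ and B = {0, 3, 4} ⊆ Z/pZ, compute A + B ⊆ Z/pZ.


Work in Z/5Z: reduce every sum a + b modulo 5.
Enumerate all 9 pairs:
a = 2: 2+0=2, 2+3=0, 2+4=1
a = 3: 3+0=3, 3+3=1, 3+4=2
a = 4: 4+0=4, 4+3=2, 4+4=3
Distinct residues collected: {0, 1, 2, 3, 4}
|A + B| = 5 (out of 5 total residues).

A + B = {0, 1, 2, 3, 4}


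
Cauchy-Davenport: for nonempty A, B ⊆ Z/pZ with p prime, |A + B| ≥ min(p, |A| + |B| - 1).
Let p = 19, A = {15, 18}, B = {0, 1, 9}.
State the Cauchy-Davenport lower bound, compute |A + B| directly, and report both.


Cauchy-Davenport: |A + B| ≥ min(p, |A| + |B| - 1) for A, B nonempty in Z/pZ.
|A| = 2, |B| = 3, p = 19.
CD lower bound = min(19, 2 + 3 - 1) = min(19, 4) = 4.
Compute A + B mod 19 directly:
a = 15: 15+0=15, 15+1=16, 15+9=5
a = 18: 18+0=18, 18+1=0, 18+9=8
A + B = {0, 5, 8, 15, 16, 18}, so |A + B| = 6.
Verify: 6 ≥ 4? Yes ✓.

CD lower bound = 4, actual |A + B| = 6.


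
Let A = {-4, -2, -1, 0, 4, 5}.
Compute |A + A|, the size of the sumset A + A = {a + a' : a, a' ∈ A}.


A + A = {a + a' : a, a' ∈ A}; |A| = 6.
General bounds: 2|A| - 1 ≤ |A + A| ≤ |A|(|A|+1)/2, i.e. 11 ≤ |A + A| ≤ 21.
Lower bound 2|A|-1 is attained iff A is an arithmetic progression.
Enumerate sums a + a' for a ≤ a' (symmetric, so this suffices):
a = -4: -4+-4=-8, -4+-2=-6, -4+-1=-5, -4+0=-4, -4+4=0, -4+5=1
a = -2: -2+-2=-4, -2+-1=-3, -2+0=-2, -2+4=2, -2+5=3
a = -1: -1+-1=-2, -1+0=-1, -1+4=3, -1+5=4
a = 0: 0+0=0, 0+4=4, 0+5=5
a = 4: 4+4=8, 4+5=9
a = 5: 5+5=10
Distinct sums: {-8, -6, -5, -4, -3, -2, -1, 0, 1, 2, 3, 4, 5, 8, 9, 10}
|A + A| = 16

|A + A| = 16


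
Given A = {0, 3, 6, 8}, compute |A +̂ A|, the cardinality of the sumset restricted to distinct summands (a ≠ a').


Restricted sumset: A +̂ A = {a + a' : a ∈ A, a' ∈ A, a ≠ a'}.
Equivalently, take A + A and drop any sum 2a that is achievable ONLY as a + a for a ∈ A (i.e. sums representable only with equal summands).
Enumerate pairs (a, a') with a < a' (symmetric, so each unordered pair gives one sum; this covers all a ≠ a'):
  0 + 3 = 3
  0 + 6 = 6
  0 + 8 = 8
  3 + 6 = 9
  3 + 8 = 11
  6 + 8 = 14
Collected distinct sums: {3, 6, 8, 9, 11, 14}
|A +̂ A| = 6
(Reference bound: |A +̂ A| ≥ 2|A| - 3 for |A| ≥ 2, with |A| = 4 giving ≥ 5.)

|A +̂ A| = 6


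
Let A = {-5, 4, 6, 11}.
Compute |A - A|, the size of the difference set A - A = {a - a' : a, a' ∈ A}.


A - A = {a - a' : a, a' ∈ A}; |A| = 4.
Bounds: 2|A|-1 ≤ |A - A| ≤ |A|² - |A| + 1, i.e. 7 ≤ |A - A| ≤ 13.
Note: 0 ∈ A - A always (from a - a). The set is symmetric: if d ∈ A - A then -d ∈ A - A.
Enumerate nonzero differences d = a - a' with a > a' (then include -d):
Positive differences: {2, 5, 7, 9, 11, 16}
Full difference set: {0} ∪ (positive diffs) ∪ (negative diffs).
|A - A| = 1 + 2·6 = 13 (matches direct enumeration: 13).

|A - A| = 13


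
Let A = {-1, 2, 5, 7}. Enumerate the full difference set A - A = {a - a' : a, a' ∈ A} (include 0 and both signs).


A - A = {a - a' : a, a' ∈ A}.
Compute a - a' for each ordered pair (a, a'):
a = -1: -1--1=0, -1-2=-3, -1-5=-6, -1-7=-8
a = 2: 2--1=3, 2-2=0, 2-5=-3, 2-7=-5
a = 5: 5--1=6, 5-2=3, 5-5=0, 5-7=-2
a = 7: 7--1=8, 7-2=5, 7-5=2, 7-7=0
Collecting distinct values (and noting 0 appears from a-a):
A - A = {-8, -6, -5, -3, -2, 0, 2, 3, 5, 6, 8}
|A - A| = 11

A - A = {-8, -6, -5, -3, -2, 0, 2, 3, 5, 6, 8}


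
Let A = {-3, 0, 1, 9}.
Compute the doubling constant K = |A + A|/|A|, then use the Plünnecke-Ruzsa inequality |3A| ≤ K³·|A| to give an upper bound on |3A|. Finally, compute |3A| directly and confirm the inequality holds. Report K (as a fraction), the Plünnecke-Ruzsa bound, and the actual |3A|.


|A| = 4.
Step 1: Compute A + A by enumerating all 16 pairs.
A + A = {-6, -3, -2, 0, 1, 2, 6, 9, 10, 18}, so |A + A| = 10.
Step 2: Doubling constant K = |A + A|/|A| = 10/4 = 10/4 ≈ 2.5000.
Step 3: Plünnecke-Ruzsa gives |3A| ≤ K³·|A| = (2.5000)³ · 4 ≈ 62.5000.
Step 4: Compute 3A = A + A + A directly by enumerating all triples (a,b,c) ∈ A³; |3A| = 19.
Step 5: Check 19 ≤ 62.5000? Yes ✓.

K = 10/4, Plünnecke-Ruzsa bound K³|A| ≈ 62.5000, |3A| = 19, inequality holds.


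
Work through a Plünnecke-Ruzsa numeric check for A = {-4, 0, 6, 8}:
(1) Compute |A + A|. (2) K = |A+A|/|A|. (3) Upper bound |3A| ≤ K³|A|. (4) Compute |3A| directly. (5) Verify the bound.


|A| = 4.
Step 1: Compute A + A by enumerating all 16 pairs.
A + A = {-8, -4, 0, 2, 4, 6, 8, 12, 14, 16}, so |A + A| = 10.
Step 2: Doubling constant K = |A + A|/|A| = 10/4 = 10/4 ≈ 2.5000.
Step 3: Plünnecke-Ruzsa gives |3A| ≤ K³·|A| = (2.5000)³ · 4 ≈ 62.5000.
Step 4: Compute 3A = A + A + A directly by enumerating all triples (a,b,c) ∈ A³; |3A| = 17.
Step 5: Check 17 ≤ 62.5000? Yes ✓.

K = 10/4, Plünnecke-Ruzsa bound K³|A| ≈ 62.5000, |3A| = 17, inequality holds.


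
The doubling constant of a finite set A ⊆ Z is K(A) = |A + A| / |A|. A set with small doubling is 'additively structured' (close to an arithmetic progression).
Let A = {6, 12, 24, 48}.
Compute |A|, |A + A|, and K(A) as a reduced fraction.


|A| = 4.
Compute A + A by enumerating all 16 pairs.
A + A = {12, 18, 24, 30, 36, 48, 54, 60, 72, 96}, so |A + A| = 10.
K = |A + A| / |A| = 10/4 = 5/2 ≈ 2.5000.
Reference: AP of size 4 gives K = 7/4 ≈ 1.7500; a fully generic set of size 4 gives K ≈ 2.5000.

|A| = 4, |A + A| = 10, K = 10/4 = 5/2.


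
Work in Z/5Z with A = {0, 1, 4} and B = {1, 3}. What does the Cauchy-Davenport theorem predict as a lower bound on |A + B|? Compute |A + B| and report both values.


Cauchy-Davenport: |A + B| ≥ min(p, |A| + |B| - 1) for A, B nonempty in Z/pZ.
|A| = 3, |B| = 2, p = 5.
CD lower bound = min(5, 3 + 2 - 1) = min(5, 4) = 4.
Compute A + B mod 5 directly:
a = 0: 0+1=1, 0+3=3
a = 1: 1+1=2, 1+3=4
a = 4: 4+1=0, 4+3=2
A + B = {0, 1, 2, 3, 4}, so |A + B| = 5.
Verify: 5 ≥ 4? Yes ✓.

CD lower bound = 4, actual |A + B| = 5.


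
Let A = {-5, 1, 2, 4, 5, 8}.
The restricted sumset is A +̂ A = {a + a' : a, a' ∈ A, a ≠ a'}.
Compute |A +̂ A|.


Restricted sumset: A +̂ A = {a + a' : a ∈ A, a' ∈ A, a ≠ a'}.
Equivalently, take A + A and drop any sum 2a that is achievable ONLY as a + a for a ∈ A (i.e. sums representable only with equal summands).
Enumerate pairs (a, a') with a < a' (symmetric, so each unordered pair gives one sum; this covers all a ≠ a'):
  -5 + 1 = -4
  -5 + 2 = -3
  -5 + 4 = -1
  -5 + 5 = 0
  -5 + 8 = 3
  1 + 2 = 3
  1 + 4 = 5
  1 + 5 = 6
  1 + 8 = 9
  2 + 4 = 6
  2 + 5 = 7
  2 + 8 = 10
  4 + 5 = 9
  4 + 8 = 12
  5 + 8 = 13
Collected distinct sums: {-4, -3, -1, 0, 3, 5, 6, 7, 9, 10, 12, 13}
|A +̂ A| = 12
(Reference bound: |A +̂ A| ≥ 2|A| - 3 for |A| ≥ 2, with |A| = 6 giving ≥ 9.)

|A +̂ A| = 12


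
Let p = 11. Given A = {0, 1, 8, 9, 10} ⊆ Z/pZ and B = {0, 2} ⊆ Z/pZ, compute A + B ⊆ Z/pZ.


Work in Z/11Z: reduce every sum a + b modulo 11.
Enumerate all 10 pairs:
a = 0: 0+0=0, 0+2=2
a = 1: 1+0=1, 1+2=3
a = 8: 8+0=8, 8+2=10
a = 9: 9+0=9, 9+2=0
a = 10: 10+0=10, 10+2=1
Distinct residues collected: {0, 1, 2, 3, 8, 9, 10}
|A + B| = 7 (out of 11 total residues).

A + B = {0, 1, 2, 3, 8, 9, 10}


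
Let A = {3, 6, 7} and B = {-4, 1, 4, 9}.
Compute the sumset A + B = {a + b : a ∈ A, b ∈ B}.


A + B = {a + b : a ∈ A, b ∈ B}.
Enumerate all |A|·|B| = 3·4 = 12 pairs (a, b) and collect distinct sums.
a = 3: 3+-4=-1, 3+1=4, 3+4=7, 3+9=12
a = 6: 6+-4=2, 6+1=7, 6+4=10, 6+9=15
a = 7: 7+-4=3, 7+1=8, 7+4=11, 7+9=16
Collecting distinct sums: A + B = {-1, 2, 3, 4, 7, 8, 10, 11, 12, 15, 16}
|A + B| = 11

A + B = {-1, 2, 3, 4, 7, 8, 10, 11, 12, 15, 16}


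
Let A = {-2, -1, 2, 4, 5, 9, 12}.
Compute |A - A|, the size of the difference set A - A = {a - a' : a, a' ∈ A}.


A - A = {a - a' : a, a' ∈ A}; |A| = 7.
Bounds: 2|A|-1 ≤ |A - A| ≤ |A|² - |A| + 1, i.e. 13 ≤ |A - A| ≤ 43.
Note: 0 ∈ A - A always (from a - a). The set is symmetric: if d ∈ A - A then -d ∈ A - A.
Enumerate nonzero differences d = a - a' with a > a' (then include -d):
Positive differences: {1, 2, 3, 4, 5, 6, 7, 8, 10, 11, 13, 14}
Full difference set: {0} ∪ (positive diffs) ∪ (negative diffs).
|A - A| = 1 + 2·12 = 25 (matches direct enumeration: 25).

|A - A| = 25


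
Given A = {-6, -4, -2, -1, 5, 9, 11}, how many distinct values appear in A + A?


A + A = {a + a' : a, a' ∈ A}; |A| = 7.
General bounds: 2|A| - 1 ≤ |A + A| ≤ |A|(|A|+1)/2, i.e. 13 ≤ |A + A| ≤ 28.
Lower bound 2|A|-1 is attained iff A is an arithmetic progression.
Enumerate sums a + a' for a ≤ a' (symmetric, so this suffices):
a = -6: -6+-6=-12, -6+-4=-10, -6+-2=-8, -6+-1=-7, -6+5=-1, -6+9=3, -6+11=5
a = -4: -4+-4=-8, -4+-2=-6, -4+-1=-5, -4+5=1, -4+9=5, -4+11=7
a = -2: -2+-2=-4, -2+-1=-3, -2+5=3, -2+9=7, -2+11=9
a = -1: -1+-1=-2, -1+5=4, -1+9=8, -1+11=10
a = 5: 5+5=10, 5+9=14, 5+11=16
a = 9: 9+9=18, 9+11=20
a = 11: 11+11=22
Distinct sums: {-12, -10, -8, -7, -6, -5, -4, -3, -2, -1, 1, 3, 4, 5, 7, 8, 9, 10, 14, 16, 18, 20, 22}
|A + A| = 23

|A + A| = 23


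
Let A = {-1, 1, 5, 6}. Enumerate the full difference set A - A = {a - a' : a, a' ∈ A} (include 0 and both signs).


A - A = {a - a' : a, a' ∈ A}.
Compute a - a' for each ordered pair (a, a'):
a = -1: -1--1=0, -1-1=-2, -1-5=-6, -1-6=-7
a = 1: 1--1=2, 1-1=0, 1-5=-4, 1-6=-5
a = 5: 5--1=6, 5-1=4, 5-5=0, 5-6=-1
a = 6: 6--1=7, 6-1=5, 6-5=1, 6-6=0
Collecting distinct values (and noting 0 appears from a-a):
A - A = {-7, -6, -5, -4, -2, -1, 0, 1, 2, 4, 5, 6, 7}
|A - A| = 13

A - A = {-7, -6, -5, -4, -2, -1, 0, 1, 2, 4, 5, 6, 7}


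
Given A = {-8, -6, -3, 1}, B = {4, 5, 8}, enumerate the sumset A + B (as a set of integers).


A + B = {a + b : a ∈ A, b ∈ B}.
Enumerate all |A|·|B| = 4·3 = 12 pairs (a, b) and collect distinct sums.
a = -8: -8+4=-4, -8+5=-3, -8+8=0
a = -6: -6+4=-2, -6+5=-1, -6+8=2
a = -3: -3+4=1, -3+5=2, -3+8=5
a = 1: 1+4=5, 1+5=6, 1+8=9
Collecting distinct sums: A + B = {-4, -3, -2, -1, 0, 1, 2, 5, 6, 9}
|A + B| = 10

A + B = {-4, -3, -2, -1, 0, 1, 2, 5, 6, 9}


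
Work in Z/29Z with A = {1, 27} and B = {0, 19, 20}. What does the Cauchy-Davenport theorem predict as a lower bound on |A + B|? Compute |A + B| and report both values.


Cauchy-Davenport: |A + B| ≥ min(p, |A| + |B| - 1) for A, B nonempty in Z/pZ.
|A| = 2, |B| = 3, p = 29.
CD lower bound = min(29, 2 + 3 - 1) = min(29, 4) = 4.
Compute A + B mod 29 directly:
a = 1: 1+0=1, 1+19=20, 1+20=21
a = 27: 27+0=27, 27+19=17, 27+20=18
A + B = {1, 17, 18, 20, 21, 27}, so |A + B| = 6.
Verify: 6 ≥ 4? Yes ✓.

CD lower bound = 4, actual |A + B| = 6.


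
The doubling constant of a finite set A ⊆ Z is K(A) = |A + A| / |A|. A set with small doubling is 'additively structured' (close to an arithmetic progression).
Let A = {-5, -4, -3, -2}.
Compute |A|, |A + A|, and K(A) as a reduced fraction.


|A| = 4.
Compute A + A by enumerating all 16 pairs.
A + A = {-10, -9, -8, -7, -6, -5, -4}, so |A + A| = 7.
K = |A + A| / |A| = 7/4 (already in lowest terms) ≈ 1.7500.
Reference: AP of size 4 gives K = 7/4 ≈ 1.7500; a fully generic set of size 4 gives K ≈ 2.5000.

|A| = 4, |A + A| = 7, K = 7/4.


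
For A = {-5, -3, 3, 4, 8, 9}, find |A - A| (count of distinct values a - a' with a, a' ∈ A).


A - A = {a - a' : a, a' ∈ A}; |A| = 6.
Bounds: 2|A|-1 ≤ |A - A| ≤ |A|² - |A| + 1, i.e. 11 ≤ |A - A| ≤ 31.
Note: 0 ∈ A - A always (from a - a). The set is symmetric: if d ∈ A - A then -d ∈ A - A.
Enumerate nonzero differences d = a - a' with a > a' (then include -d):
Positive differences: {1, 2, 4, 5, 6, 7, 8, 9, 11, 12, 13, 14}
Full difference set: {0} ∪ (positive diffs) ∪ (negative diffs).
|A - A| = 1 + 2·12 = 25 (matches direct enumeration: 25).

|A - A| = 25


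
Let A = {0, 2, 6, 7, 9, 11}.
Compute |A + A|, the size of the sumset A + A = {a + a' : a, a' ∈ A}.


A + A = {a + a' : a, a' ∈ A}; |A| = 6.
General bounds: 2|A| - 1 ≤ |A + A| ≤ |A|(|A|+1)/2, i.e. 11 ≤ |A + A| ≤ 21.
Lower bound 2|A|-1 is attained iff A is an arithmetic progression.
Enumerate sums a + a' for a ≤ a' (symmetric, so this suffices):
a = 0: 0+0=0, 0+2=2, 0+6=6, 0+7=7, 0+9=9, 0+11=11
a = 2: 2+2=4, 2+6=8, 2+7=9, 2+9=11, 2+11=13
a = 6: 6+6=12, 6+7=13, 6+9=15, 6+11=17
a = 7: 7+7=14, 7+9=16, 7+11=18
a = 9: 9+9=18, 9+11=20
a = 11: 11+11=22
Distinct sums: {0, 2, 4, 6, 7, 8, 9, 11, 12, 13, 14, 15, 16, 17, 18, 20, 22}
|A + A| = 17

|A + A| = 17


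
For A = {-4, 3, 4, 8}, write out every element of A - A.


A - A = {a - a' : a, a' ∈ A}.
Compute a - a' for each ordered pair (a, a'):
a = -4: -4--4=0, -4-3=-7, -4-4=-8, -4-8=-12
a = 3: 3--4=7, 3-3=0, 3-4=-1, 3-8=-5
a = 4: 4--4=8, 4-3=1, 4-4=0, 4-8=-4
a = 8: 8--4=12, 8-3=5, 8-4=4, 8-8=0
Collecting distinct values (and noting 0 appears from a-a):
A - A = {-12, -8, -7, -5, -4, -1, 0, 1, 4, 5, 7, 8, 12}
|A - A| = 13

A - A = {-12, -8, -7, -5, -4, -1, 0, 1, 4, 5, 7, 8, 12}


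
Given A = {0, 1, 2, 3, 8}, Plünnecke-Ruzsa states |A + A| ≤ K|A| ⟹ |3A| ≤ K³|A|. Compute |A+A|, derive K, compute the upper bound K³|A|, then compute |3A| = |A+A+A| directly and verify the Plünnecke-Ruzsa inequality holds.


|A| = 5.
Step 1: Compute A + A by enumerating all 25 pairs.
A + A = {0, 1, 2, 3, 4, 5, 6, 8, 9, 10, 11, 16}, so |A + A| = 12.
Step 2: Doubling constant K = |A + A|/|A| = 12/5 = 12/5 ≈ 2.4000.
Step 3: Plünnecke-Ruzsa gives |3A| ≤ K³·|A| = (2.4000)³ · 5 ≈ 69.1200.
Step 4: Compute 3A = A + A + A directly by enumerating all triples (a,b,c) ∈ A³; |3A| = 20.
Step 5: Check 20 ≤ 69.1200? Yes ✓.

K = 12/5, Plünnecke-Ruzsa bound K³|A| ≈ 69.1200, |3A| = 20, inequality holds.


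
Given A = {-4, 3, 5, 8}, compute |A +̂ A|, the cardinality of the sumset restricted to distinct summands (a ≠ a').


Restricted sumset: A +̂ A = {a + a' : a ∈ A, a' ∈ A, a ≠ a'}.
Equivalently, take A + A and drop any sum 2a that is achievable ONLY as a + a for a ∈ A (i.e. sums representable only with equal summands).
Enumerate pairs (a, a') with a < a' (symmetric, so each unordered pair gives one sum; this covers all a ≠ a'):
  -4 + 3 = -1
  -4 + 5 = 1
  -4 + 8 = 4
  3 + 5 = 8
  3 + 8 = 11
  5 + 8 = 13
Collected distinct sums: {-1, 1, 4, 8, 11, 13}
|A +̂ A| = 6
(Reference bound: |A +̂ A| ≥ 2|A| - 3 for |A| ≥ 2, with |A| = 4 giving ≥ 5.)

|A +̂ A| = 6


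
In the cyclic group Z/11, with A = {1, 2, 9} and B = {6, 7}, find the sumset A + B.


Work in Z/11Z: reduce every sum a + b modulo 11.
Enumerate all 6 pairs:
a = 1: 1+6=7, 1+7=8
a = 2: 2+6=8, 2+7=9
a = 9: 9+6=4, 9+7=5
Distinct residues collected: {4, 5, 7, 8, 9}
|A + B| = 5 (out of 11 total residues).

A + B = {4, 5, 7, 8, 9}


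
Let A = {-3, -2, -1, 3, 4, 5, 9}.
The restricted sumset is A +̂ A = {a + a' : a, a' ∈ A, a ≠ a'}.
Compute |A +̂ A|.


Restricted sumset: A +̂ A = {a + a' : a ∈ A, a' ∈ A, a ≠ a'}.
Equivalently, take A + A and drop any sum 2a that is achievable ONLY as a + a for a ∈ A (i.e. sums representable only with equal summands).
Enumerate pairs (a, a') with a < a' (symmetric, so each unordered pair gives one sum; this covers all a ≠ a'):
  -3 + -2 = -5
  -3 + -1 = -4
  -3 + 3 = 0
  -3 + 4 = 1
  -3 + 5 = 2
  -3 + 9 = 6
  -2 + -1 = -3
  -2 + 3 = 1
  -2 + 4 = 2
  -2 + 5 = 3
  -2 + 9 = 7
  -1 + 3 = 2
  -1 + 4 = 3
  -1 + 5 = 4
  -1 + 9 = 8
  3 + 4 = 7
  3 + 5 = 8
  3 + 9 = 12
  4 + 5 = 9
  4 + 9 = 13
  5 + 9 = 14
Collected distinct sums: {-5, -4, -3, 0, 1, 2, 3, 4, 6, 7, 8, 9, 12, 13, 14}
|A +̂ A| = 15
(Reference bound: |A +̂ A| ≥ 2|A| - 3 for |A| ≥ 2, with |A| = 7 giving ≥ 11.)

|A +̂ A| = 15


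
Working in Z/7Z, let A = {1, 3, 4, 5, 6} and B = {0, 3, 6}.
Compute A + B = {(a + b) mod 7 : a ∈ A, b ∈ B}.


Work in Z/7Z: reduce every sum a + b modulo 7.
Enumerate all 15 pairs:
a = 1: 1+0=1, 1+3=4, 1+6=0
a = 3: 3+0=3, 3+3=6, 3+6=2
a = 4: 4+0=4, 4+3=0, 4+6=3
a = 5: 5+0=5, 5+3=1, 5+6=4
a = 6: 6+0=6, 6+3=2, 6+6=5
Distinct residues collected: {0, 1, 2, 3, 4, 5, 6}
|A + B| = 7 (out of 7 total residues).

A + B = {0, 1, 2, 3, 4, 5, 6}


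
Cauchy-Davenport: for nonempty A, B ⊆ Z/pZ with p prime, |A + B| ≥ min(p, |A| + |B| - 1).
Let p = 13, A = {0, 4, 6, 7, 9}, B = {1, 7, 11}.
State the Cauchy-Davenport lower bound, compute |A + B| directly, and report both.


Cauchy-Davenport: |A + B| ≥ min(p, |A| + |B| - 1) for A, B nonempty in Z/pZ.
|A| = 5, |B| = 3, p = 13.
CD lower bound = min(13, 5 + 3 - 1) = min(13, 7) = 7.
Compute A + B mod 13 directly:
a = 0: 0+1=1, 0+7=7, 0+11=11
a = 4: 4+1=5, 4+7=11, 4+11=2
a = 6: 6+1=7, 6+7=0, 6+11=4
a = 7: 7+1=8, 7+7=1, 7+11=5
a = 9: 9+1=10, 9+7=3, 9+11=7
A + B = {0, 1, 2, 3, 4, 5, 7, 8, 10, 11}, so |A + B| = 10.
Verify: 10 ≥ 7? Yes ✓.

CD lower bound = 7, actual |A + B| = 10.


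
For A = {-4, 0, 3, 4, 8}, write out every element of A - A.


A - A = {a - a' : a, a' ∈ A}.
Compute a - a' for each ordered pair (a, a'):
a = -4: -4--4=0, -4-0=-4, -4-3=-7, -4-4=-8, -4-8=-12
a = 0: 0--4=4, 0-0=0, 0-3=-3, 0-4=-4, 0-8=-8
a = 3: 3--4=7, 3-0=3, 3-3=0, 3-4=-1, 3-8=-5
a = 4: 4--4=8, 4-0=4, 4-3=1, 4-4=0, 4-8=-4
a = 8: 8--4=12, 8-0=8, 8-3=5, 8-4=4, 8-8=0
Collecting distinct values (and noting 0 appears from a-a):
A - A = {-12, -8, -7, -5, -4, -3, -1, 0, 1, 3, 4, 5, 7, 8, 12}
|A - A| = 15

A - A = {-12, -8, -7, -5, -4, -3, -1, 0, 1, 3, 4, 5, 7, 8, 12}


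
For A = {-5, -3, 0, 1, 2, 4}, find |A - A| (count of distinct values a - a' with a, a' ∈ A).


A - A = {a - a' : a, a' ∈ A}; |A| = 6.
Bounds: 2|A|-1 ≤ |A - A| ≤ |A|² - |A| + 1, i.e. 11 ≤ |A - A| ≤ 31.
Note: 0 ∈ A - A always (from a - a). The set is symmetric: if d ∈ A - A then -d ∈ A - A.
Enumerate nonzero differences d = a - a' with a > a' (then include -d):
Positive differences: {1, 2, 3, 4, 5, 6, 7, 9}
Full difference set: {0} ∪ (positive diffs) ∪ (negative diffs).
|A - A| = 1 + 2·8 = 17 (matches direct enumeration: 17).

|A - A| = 17


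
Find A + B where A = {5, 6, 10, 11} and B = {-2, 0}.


A + B = {a + b : a ∈ A, b ∈ B}.
Enumerate all |A|·|B| = 4·2 = 8 pairs (a, b) and collect distinct sums.
a = 5: 5+-2=3, 5+0=5
a = 6: 6+-2=4, 6+0=6
a = 10: 10+-2=8, 10+0=10
a = 11: 11+-2=9, 11+0=11
Collecting distinct sums: A + B = {3, 4, 5, 6, 8, 9, 10, 11}
|A + B| = 8

A + B = {3, 4, 5, 6, 8, 9, 10, 11}


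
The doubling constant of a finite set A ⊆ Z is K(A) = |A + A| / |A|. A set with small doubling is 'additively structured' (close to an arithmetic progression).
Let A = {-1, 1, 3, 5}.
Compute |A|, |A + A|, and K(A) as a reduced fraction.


|A| = 4.
Compute A + A by enumerating all 16 pairs.
A + A = {-2, 0, 2, 4, 6, 8, 10}, so |A + A| = 7.
K = |A + A| / |A| = 7/4 (already in lowest terms) ≈ 1.7500.
Reference: AP of size 4 gives K = 7/4 ≈ 1.7500; a fully generic set of size 4 gives K ≈ 2.5000.

|A| = 4, |A + A| = 7, K = 7/4.


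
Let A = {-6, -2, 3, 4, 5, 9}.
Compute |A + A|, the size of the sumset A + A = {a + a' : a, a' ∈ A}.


A + A = {a + a' : a, a' ∈ A}; |A| = 6.
General bounds: 2|A| - 1 ≤ |A + A| ≤ |A|(|A|+1)/2, i.e. 11 ≤ |A + A| ≤ 21.
Lower bound 2|A|-1 is attained iff A is an arithmetic progression.
Enumerate sums a + a' for a ≤ a' (symmetric, so this suffices):
a = -6: -6+-6=-12, -6+-2=-8, -6+3=-3, -6+4=-2, -6+5=-1, -6+9=3
a = -2: -2+-2=-4, -2+3=1, -2+4=2, -2+5=3, -2+9=7
a = 3: 3+3=6, 3+4=7, 3+5=8, 3+9=12
a = 4: 4+4=8, 4+5=9, 4+9=13
a = 5: 5+5=10, 5+9=14
a = 9: 9+9=18
Distinct sums: {-12, -8, -4, -3, -2, -1, 1, 2, 3, 6, 7, 8, 9, 10, 12, 13, 14, 18}
|A + A| = 18

|A + A| = 18


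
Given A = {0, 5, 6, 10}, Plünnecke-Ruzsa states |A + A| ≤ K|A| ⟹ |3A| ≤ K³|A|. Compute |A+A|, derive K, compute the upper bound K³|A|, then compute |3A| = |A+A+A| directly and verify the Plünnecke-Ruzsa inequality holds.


|A| = 4.
Step 1: Compute A + A by enumerating all 16 pairs.
A + A = {0, 5, 6, 10, 11, 12, 15, 16, 20}, so |A + A| = 9.
Step 2: Doubling constant K = |A + A|/|A| = 9/4 = 9/4 ≈ 2.2500.
Step 3: Plünnecke-Ruzsa gives |3A| ≤ K³·|A| = (2.2500)³ · 4 ≈ 45.5625.
Step 4: Compute 3A = A + A + A directly by enumerating all triples (a,b,c) ∈ A³; |3A| = 16.
Step 5: Check 16 ≤ 45.5625? Yes ✓.

K = 9/4, Plünnecke-Ruzsa bound K³|A| ≈ 45.5625, |3A| = 16, inequality holds.


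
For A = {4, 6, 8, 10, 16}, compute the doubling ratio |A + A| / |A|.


|A| = 5.
Compute A + A by enumerating all 25 pairs.
A + A = {8, 10, 12, 14, 16, 18, 20, 22, 24, 26, 32}, so |A + A| = 11.
K = |A + A| / |A| = 11/5 (already in lowest terms) ≈ 2.2000.
Reference: AP of size 5 gives K = 9/5 ≈ 1.8000; a fully generic set of size 5 gives K ≈ 3.0000.

|A| = 5, |A + A| = 11, K = 11/5.


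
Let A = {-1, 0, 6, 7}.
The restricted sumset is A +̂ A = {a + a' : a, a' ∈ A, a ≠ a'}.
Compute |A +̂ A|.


Restricted sumset: A +̂ A = {a + a' : a ∈ A, a' ∈ A, a ≠ a'}.
Equivalently, take A + A and drop any sum 2a that is achievable ONLY as a + a for a ∈ A (i.e. sums representable only with equal summands).
Enumerate pairs (a, a') with a < a' (symmetric, so each unordered pair gives one sum; this covers all a ≠ a'):
  -1 + 0 = -1
  -1 + 6 = 5
  -1 + 7 = 6
  0 + 6 = 6
  0 + 7 = 7
  6 + 7 = 13
Collected distinct sums: {-1, 5, 6, 7, 13}
|A +̂ A| = 5
(Reference bound: |A +̂ A| ≥ 2|A| - 3 for |A| ≥ 2, with |A| = 4 giving ≥ 5.)

|A +̂ A| = 5
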